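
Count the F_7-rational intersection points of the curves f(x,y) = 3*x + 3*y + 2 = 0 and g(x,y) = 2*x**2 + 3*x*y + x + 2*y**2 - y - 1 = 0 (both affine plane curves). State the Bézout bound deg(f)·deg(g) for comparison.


Common zeros: {(4, 0), (5, 6)}; count = 2; Bézout bound = 2.

deg(f) = 1, deg(g) = 2, so Bézout bound = 2.
Scan x ∈ F_7. For each x, list the y ∈ F_7 with f(x, y) ≡ 0 and those with g(x, y) ≡ 0 (mod 7); the common zeros in that column are the intersection.
  x = 0: f ≡ 0 at y ∈ {4}; g ≡ 0 at y ∈ {1, 3}; common: ∅.
  x = 1: f ≡ 0 at y ∈ {3}; g ≡ 0 at y ∈ {2, 4}; common: ∅.
  x = 2: f ≡ 0 at y ∈ {2}; g ≡ 0 at y ∈ {3, 5}; common: ∅.
  x = 3: f ≡ 0 at y ∈ {1}; g ≡ 0 at y ∈ {4, 6}; common: ∅.
  x = 4: f ≡ 0 at y ∈ {0}; g ≡ 0 at y ∈ {0, 5}; common: {0}.
  x = 5: f ≡ 0 at y ∈ {6}; g ≡ 0 at y ∈ {1, 6}; common: {6}.
  x = 6: f ≡ 0 at y ∈ {5}; g ≡ 0 at y ∈ {0, 2}; common: ∅.
Collecting: common zeros = {(4, 0), (5, 6)}, so the count is 2.
Comparison with the Bézout bound: 2 ≤ 2 = deg(f)·deg(g), as expected for curves with no common component (the bound is attained).


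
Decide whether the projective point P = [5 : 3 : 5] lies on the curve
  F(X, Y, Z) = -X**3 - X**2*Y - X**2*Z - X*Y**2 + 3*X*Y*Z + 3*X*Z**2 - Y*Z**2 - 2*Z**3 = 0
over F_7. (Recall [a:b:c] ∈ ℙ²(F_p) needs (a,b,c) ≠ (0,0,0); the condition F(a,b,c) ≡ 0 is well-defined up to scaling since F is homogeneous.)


F(5,3,5) ≡ 3 (mod 7); P is NOT on the curve.

Evaluate F(5, 3, 5) term-by-term (mod 7).
  -X**3 ↦ -1·125·1·1 = -125
  -X**2*Y ↦ -1·25·3·1 = -75
  -X**2*Z ↦ -1·25·1·5 = -125
  -X*Y**2 ↦ -1·5·9·1 = -45
  3*X*Y*Z ↦ 3·5·3·5 = 225
  3*X*Z**2 ↦ 3·5·1·25 = 375
  -Y*Z**2 ↦ -1·1·3·25 = -75
  -2*Z**3 ↦ -2·1·1·125 = -250
Sum: F(5, 3, 5) = (-125) + (-75) + (-125) + (-45) + (225) + (375) + (-75) + (-250) = -95.
Reducing mod 7: -95 ≡ 3 (mod 7).
Since F(a, b, c) ≡ 3 ≠ 0 (mod 7), P does NOT lie on the curve.


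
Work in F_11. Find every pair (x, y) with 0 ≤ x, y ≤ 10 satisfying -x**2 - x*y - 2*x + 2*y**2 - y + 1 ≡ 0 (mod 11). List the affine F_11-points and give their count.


Affine F_11-points: {(0, 8), (0, 9), (1, 4), (1, 8), (4, 4), (5, 7), (8, 3), (8, 7), (9, 2), (9, 3)}; count = 10.

For each of the 121 pairs (x, y) ∈ F_11², evaluate f(x, y) mod 11. Record the zeros.
  x = 0: [0↦1, 1↦2, 2↦7, 3↦5, 4↦7, 5↦2, 6↦1, 7↦4, 8↦0, 9↦0, 10↦4]  zeros at y ∈ {8, 9}
  x = 1: [0↦9, 1↦9, 2↦2, 3↦10, 4↦0, 5↦5, 6↦3, 7↦5, 8↦0, 9↦10, 10↦2]  zeros at y ∈ {4, 8}
  x = 2: [0↦4, 1↦3, 2↦6, 3↦2, 4↦2, 5↦6, 6↦3, 7↦4, 8↦9, 9↦7, 10↦9]  zeros at y ∈ ∅
  x = 3: [0↦8, 1↦6, 2↦8, 3↦3, 4↦2, 5↦5, 6↦1, 7↦1, 8↦5, 9↦2, 10↦3]  zeros at y ∈ ∅
  x = 4: [0↦10, 1↦7, 2↦8, 3↦2, 4↦0, 5↦2, 6↦8, 7↦7, 8↦10, 9↦6, 10↦6]  zeros at y ∈ {4}
  x = 5: [0↦10, 1↦6, 2↦6, 3↦10, 4↦7, 5↦8, 6↦2, 7↦0, 8↦2, 9↦8, 10↦7]  zeros at y ∈ {7}
  x = 6: [0↦8, 1↦3, 2↦2, 3↦5, 4↦1, 5↦1, 6↦5, 7↦2, 8↦3, 9↦8, 10↦6]  zeros at y ∈ ∅
  x = 7: [0↦4, 1↦9, 2↦7, 3↦9, 4↦4, 5↦3, 6↦6, 7↦2, 8↦2, 9↦6, 10↦3]  zeros at y ∈ ∅
  x = 8: [0↦9, 1↦2, 2↦10, 3↦0, 4↦5, 5↦3, 6↦5, 7↦0, 8↦10, 9↦2, 10↦9]  zeros at y ∈ {3, 7}
  x = 9: [0↦1, 1↦4, 2↦0, 3↦0, 4↦4, 5↦1, 6↦2, 7↦7, 8↦5, 9↦7, 10↦2]  zeros at y ∈ {2, 3}
  x = 10: [0↦2, 1↦4, 2↦10, 3↦9, 4↦1, 5↦8, 6↦8, 7↦1, 8↦9, 9↦10, 10↦4]  zeros at y ∈ ∅
Collecting zeros: affine points = {(0, 8), (0, 9), (1, 4), (1, 8), (4, 4), (5, 7), (8, 3), (8, 7), (9, 2), (9, 3)}.
Total count |C(F_11)_aff| = 10.


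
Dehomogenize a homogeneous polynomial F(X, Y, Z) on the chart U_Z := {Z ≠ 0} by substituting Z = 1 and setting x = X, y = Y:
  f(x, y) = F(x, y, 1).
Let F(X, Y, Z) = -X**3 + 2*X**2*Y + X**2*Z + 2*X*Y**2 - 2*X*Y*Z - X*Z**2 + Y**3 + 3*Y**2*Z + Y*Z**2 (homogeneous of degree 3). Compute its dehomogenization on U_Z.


f(x, y) = -x**3 + 2*x**2*y + x**2 + 2*x*y**2 - 2*x*y - x + y**3 + 3*y**2 + y

On U_Z we set Z = 1. Each monomial c·X^i·Y^j·Z^k in F becomes c·x^i·y^j·1^k = c·x^i·y^j.
Substituting Z = 1: F(X, Y, 1) = -x**3 + 2*x**2*y + x**2 + 2*x*y**2 - 2*x*y - x + y**3 + 3*y**2 + y.
Note: deg(f) ≤ deg(F) = 3; strict inequality happens when F is divisible by Z (lost terms).


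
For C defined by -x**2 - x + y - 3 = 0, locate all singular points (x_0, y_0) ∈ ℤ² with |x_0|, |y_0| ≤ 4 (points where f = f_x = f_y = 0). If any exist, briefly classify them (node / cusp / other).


No singular points in the scanned grid; C is smooth there.

Compute partial derivatives:
  f_x = -2*x - 1.
  f_y = 1.
f_y = 1 is a nonzero constant, so f_y never vanishes: no point (x, y) can satisfy f = f_x = f_y = 0. In particular no (x, y) ∈ {−4, ..., 4}² is singular; the curve is smooth.


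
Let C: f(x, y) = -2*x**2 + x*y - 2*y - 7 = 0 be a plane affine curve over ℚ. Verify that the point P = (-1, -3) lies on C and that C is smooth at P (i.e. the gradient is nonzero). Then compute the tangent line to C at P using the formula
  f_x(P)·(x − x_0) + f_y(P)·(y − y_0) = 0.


Tangent line at P: x - 3*y - 8 = 0.

Step 1: f(-1, -3) = 0, so P lies on C.
Step 2: partial derivatives
  f_x(x, y) = -4*x + y, f_y(x, y) = x - 2.
  f_x(P) = 1, f_y(P) = -3 (gradient nonzero, so P is smooth).
Step 3: tangent line at P: 1·(x − -1) + -3·(y − -3) = 0.
Expanding: x - 3*y - 8 = 0.


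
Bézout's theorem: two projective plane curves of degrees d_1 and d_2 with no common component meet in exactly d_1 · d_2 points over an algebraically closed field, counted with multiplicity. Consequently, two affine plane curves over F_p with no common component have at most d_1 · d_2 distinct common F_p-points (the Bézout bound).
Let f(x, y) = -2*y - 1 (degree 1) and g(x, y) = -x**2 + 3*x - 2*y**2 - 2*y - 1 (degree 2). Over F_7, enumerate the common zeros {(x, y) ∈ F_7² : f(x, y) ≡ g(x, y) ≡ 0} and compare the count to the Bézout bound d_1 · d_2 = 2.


Common zeros: {(5, 3)}; count = 1; Bézout bound = 2.

deg(f) = 1, deg(g) = 2, so Bézout bound = 2.
Scan x ∈ F_7. For each x, list the y ∈ F_7 with f(x, y) ≡ 0 and those with g(x, y) ≡ 0 (mod 7); the common zeros in that column are the intersection.
  x = 0: f ≡ 0 at y ∈ {3}; g ≡ 0 at y ∈ ∅; common: ∅.
  x = 1: f ≡ 0 at y ∈ {3}; g ≡ 0 at y ∈ ∅; common: ∅.
  x = 2: f ≡ 0 at y ∈ {3}; g ≡ 0 at y ∈ ∅; common: ∅.
  x = 3: f ≡ 0 at y ∈ {3}; g ≡ 0 at y ∈ ∅; common: ∅.
  x = 4: f ≡ 0 at y ∈ {3}; g ≡ 0 at y ∈ ∅; common: ∅.
  x = 5: f ≡ 0 at y ∈ {3}; g ≡ 0 at y ∈ {3}; common: {3}.
  x = 6: f ≡ 0 at y ∈ {3}; g ≡ 0 at y ∈ ∅; common: ∅.
Collecting: common zeros = {(5, 3)}, so the count is 1.
Comparison with the Bézout bound: 1 ≤ 2 = deg(f)·deg(g), as expected for curves with no common component (the affine F_7-count falls short of the bound because intersections may lie at infinity, over extension fields, or carry multiplicity).


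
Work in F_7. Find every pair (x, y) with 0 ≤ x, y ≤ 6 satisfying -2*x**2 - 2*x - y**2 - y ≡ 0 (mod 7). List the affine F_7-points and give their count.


Affine F_7-points: {(0, 0), (0, 6), (2, 1), (2, 5), (4, 1), (4, 5), (6, 0), (6, 6)}; count = 8.

For each of the 49 pairs (x, y) ∈ F_7², evaluate f(x, y) mod 7. Record the zeros.
  x = 0: [0↦0, 1↦5, 2↦1, 3↦2, 4↦1, 5↦5, 6↦0]  zeros at y ∈ {0, 6}
  x = 1: [0↦3, 1↦1, 2↦4, 3↦5, 4↦4, 5↦1, 6↦3]  zeros at y ∈ ∅
  x = 2: [0↦2, 1↦0, 2↦3, 3↦4, 4↦3, 5↦0, 6↦2]  zeros at y ∈ {1, 5}
  x = 3: [0↦4, 1↦2, 2↦5, 3↦6, 4↦5, 5↦2, 6↦4]  zeros at y ∈ ∅
  x = 4: [0↦2, 1↦0, 2↦3, 3↦4, 4↦3, 5↦0, 6↦2]  zeros at y ∈ {1, 5}
  x = 5: [0↦3, 1↦1, 2↦4, 3↦5, 4↦4, 5↦1, 6↦3]  zeros at y ∈ ∅
  x = 6: [0↦0, 1↦5, 2↦1, 3↦2, 4↦1, 5↦5, 6↦0]  zeros at y ∈ {0, 6}
Collecting zeros: affine points = {(0, 0), (0, 6), (2, 1), (2, 5), (4, 1), (4, 5), (6, 0), (6, 6)}.
Total count |C(F_7)_aff| = 8.


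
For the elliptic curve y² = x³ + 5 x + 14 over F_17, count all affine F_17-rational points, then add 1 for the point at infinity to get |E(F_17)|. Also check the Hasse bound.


Affine points = {(2, 7), (2, 10), (4, 8), (4, 9), (7, 1), (7, 16), (12, 0), (13, 7), (13, 10), (15, 8), (15, 9), (16, 5), (16, 12)}; affine count = 13; |E(F_17)| = 14.

Discriminant check: Δ ∝ 4a³ + 27b² = 4·5³ + 27·14² = 4·125 + 27·196 ≡ 12 (mod 17). Nonzero ⇒ E is nonsingular.
For each x ∈ F_17, compute rhs = x³ + 5·x + 14 mod 17, then count y ∈ F_17 with y² ≡ rhs.
  x = 0: rhs = 14, matching y values: none (0 points).
  x = 1: rhs = 3, matching y values: none (0 points).
  x = 2: rhs = 15, matching y values: 7, 10 (2 points).
  x = 3: rhs = 5, matching y values: none (0 points).
  x = 4: rhs = 13, matching y values: 8, 9 (2 points).
  x = 5: rhs = 11, matching y values: none (0 points).
  x = 6: rhs = 5, matching y values: none (0 points).
  x = 7: rhs = 1, matching y values: 1, 16 (2 points).
  x = 8: rhs = 5, matching y values: none (0 points).
  x = 9: rhs = 6, matching y values: none (0 points).
  x = 10: rhs = 10, matching y values: none (0 points).
  x = 11: rhs = 6, matching y values: none (0 points).
  x = 12: rhs = 0, matching y values: 0 (1 points).
  x = 13: rhs = 15, matching y values: 7, 10 (2 points).
  x = 14: rhs = 6, matching y values: none (0 points).
  x = 15: rhs = 13, matching y values: 8, 9 (2 points).
  x = 16: rhs = 8, matching y values: 5, 12 (2 points).
Total affine count: 13.
Full point count |E(F_17)| = 13 + 1 = 14.
Hasse bound: |14 − (17+1)| = |-4| = 4 ≤ 2√17 ≈ 8.2462 ✓.


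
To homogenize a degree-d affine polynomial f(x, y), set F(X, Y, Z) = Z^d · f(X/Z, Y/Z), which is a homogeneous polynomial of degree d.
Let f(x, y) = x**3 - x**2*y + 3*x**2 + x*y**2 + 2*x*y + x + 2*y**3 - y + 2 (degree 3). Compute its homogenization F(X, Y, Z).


F(X, Y, Z) = X**3 - X**2*Y + 3*X**2*Z + X*Y**2 + 2*X*Y*Z + X*Z**2 + 2*Y**3 - Y*Z**2 + 2*Z**3

deg(f) = 3.
Substitute x = X/Z, y = Y/Z into f, then multiply by Z^3.
  monomial 1·x^3·y^0 ↦ 1·X^3·Y^0·Z^0.
  monomial -1·x^2·y^1 ↦ -1·X^2·Y^1·Z^0.
  monomial 3·x^2·y^0 ↦ 3·X^2·Y^0·Z^1.
  monomial 1·x^1·y^2 ↦ 1·X^1·Y^2·Z^0.
  monomial 2·x^1·y^1 ↦ 2·X^1·Y^1·Z^1.
  monomial 1·x^1·y^0 ↦ 1·X^1·Y^0·Z^2.
  monomial 2·x^0·y^3 ↦ 2·X^0·Y^3·Z^0.
  monomial -1·x^0·y^1 ↦ -1·X^0·Y^1·Z^2.
  monomial 2·x^0·y^0 ↦ 2·X^0·Y^0·Z^3.
Collecting: F(X, Y, Z) = X**3 - X**2*Y + 3*X**2*Z + X*Y**2 + 2*X*Y*Z + X*Z**2 + 2*Y**3 - Y*Z**2 + 2*Z**3.


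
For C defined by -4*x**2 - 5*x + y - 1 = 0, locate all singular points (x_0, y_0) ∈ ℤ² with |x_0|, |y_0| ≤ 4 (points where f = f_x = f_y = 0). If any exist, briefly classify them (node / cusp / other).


No singular points in the scanned grid; C is smooth there.

Compute partial derivatives:
  f_x = -8*x - 5.
  f_y = 1.
f_y = 1 is a nonzero constant, so f_y never vanishes: no point (x, y) can satisfy f = f_x = f_y = 0. In particular no (x, y) ∈ {−4, ..., 4}² is singular; the curve is smooth.


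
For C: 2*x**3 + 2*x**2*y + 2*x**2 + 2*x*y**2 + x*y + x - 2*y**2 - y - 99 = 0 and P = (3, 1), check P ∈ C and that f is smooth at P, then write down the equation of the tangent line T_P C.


Tangent line at P: 82*x + 28*y - 274 = 0.

Step 1: f(3, 1) = 0, so P lies on C.
Step 2: partial derivatives
  f_x(x, y) = 6*x**2 + 4*x*y + 4*x + 2*y**2 + y + 1, f_y(x, y) = 2*x**2 + 4*x*y + x - 4*y - 1.
  f_x(P) = 82, f_y(P) = 28 (gradient nonzero, so P is smooth).
Step 3: tangent line at P: 82·(x − 3) + 28·(y − 1) = 0.
Expanding: 82*x + 28*y - 274 = 0.


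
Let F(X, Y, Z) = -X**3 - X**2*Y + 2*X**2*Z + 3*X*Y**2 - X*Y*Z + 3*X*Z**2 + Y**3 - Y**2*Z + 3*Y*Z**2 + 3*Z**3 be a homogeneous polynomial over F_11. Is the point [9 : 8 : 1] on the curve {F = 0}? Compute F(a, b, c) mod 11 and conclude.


F(9,8,1) ≡ 8 (mod 11); P is NOT on the curve.

Evaluate F(9, 8, 1) term-by-term (mod 11).
  -X**3 ↦ -1·729·1·1 = -729
  -X**2*Y ↦ -1·81·8·1 = -648
  2*X**2*Z ↦ 2·81·1·1 = 162
  3*X*Y**2 ↦ 3·9·64·1 = 1728
  -X*Y*Z ↦ -1·9·8·1 = -72
  3*X*Z**2 ↦ 3·9·1·1 = 27
  Y**3 ↦ 1·1·512·1 = 512
  -Y**2*Z ↦ -1·1·64·1 = -64
  3*Y*Z**2 ↦ 3·1·8·1 = 24
  3*Z**3 ↦ 3·1·1·1 = 3
Sum: F(9, 8, 1) = (-729) + (-648) + (162) + (1728) + (-72) + (27) + (512) + (-64) + (24) + (3) = 943.
Reducing mod 11: 943 ≡ 8 (mod 11).
Since F(a, b, c) ≡ 8 ≠ 0 (mod 11), P does NOT lie on the curve.


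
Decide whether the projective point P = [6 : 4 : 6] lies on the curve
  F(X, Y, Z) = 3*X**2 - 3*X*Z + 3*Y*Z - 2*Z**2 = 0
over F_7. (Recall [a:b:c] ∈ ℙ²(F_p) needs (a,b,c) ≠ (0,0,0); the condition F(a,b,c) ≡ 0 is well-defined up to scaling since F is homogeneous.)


F(6,4,6) ≡ 0 (mod 7); P is on the curve.

Evaluate F(6, 4, 6) term-by-term (mod 7).
  3*X**2 ↦ 3·36·1·1 = 108
  -3*X*Z ↦ -3·6·1·6 = -108
  3*Y*Z ↦ 3·1·4·6 = 72
  -2*Z**2 ↦ -2·1·1·36 = -72
Sum: F(6, 4, 6) = (108) + (-108) + (72) + (-72) = 0.
Reducing mod 7: 0 ≡ 0 (mod 7).
Since F(a, b, c) ≡ 0 (mod 7), P lies on the curve.


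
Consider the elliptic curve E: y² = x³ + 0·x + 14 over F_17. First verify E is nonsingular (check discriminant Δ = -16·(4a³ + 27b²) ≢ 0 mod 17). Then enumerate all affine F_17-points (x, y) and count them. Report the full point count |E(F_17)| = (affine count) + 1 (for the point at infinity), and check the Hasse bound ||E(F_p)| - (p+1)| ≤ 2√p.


Affine points = {(1, 7), (1, 10), (6, 3), (6, 14), (7, 0), (8, 4), (8, 13), (11, 6), (11, 11), (12, 5), (12, 12), (13, 1), (13, 16), (14, 2), (14, 15), (16, 8), (16, 9)}; affine count = 17; |E(F_17)| = 18.

Discriminant check: Δ ∝ 4a³ + 27b² = 4·0³ + 27·14² = 4·0 + 27·196 ≡ 5 (mod 17). Nonzero ⇒ E is nonsingular.
For each x ∈ F_17, compute rhs = x³ + 0·x + 14 mod 17, then count y ∈ F_17 with y² ≡ rhs.
  x = 0: rhs = 14, matching y values: none (0 points).
  x = 1: rhs = 15, matching y values: 7, 10 (2 points).
  x = 2: rhs = 5, matching y values: none (0 points).
  x = 3: rhs = 7, matching y values: none (0 points).
  x = 4: rhs = 10, matching y values: none (0 points).
  x = 5: rhs = 3, matching y values: none (0 points).
  x = 6: rhs = 9, matching y values: 3, 14 (2 points).
  x = 7: rhs = 0, matching y values: 0 (1 points).
  x = 8: rhs = 16, matching y values: 4, 13 (2 points).
  x = 9: rhs = 12, matching y values: none (0 points).
  x = 10: rhs = 11, matching y values: none (0 points).
  x = 11: rhs = 2, matching y values: 6, 11 (2 points).
  x = 12: rhs = 8, matching y values: 5, 12 (2 points).
  x = 13: rhs = 1, matching y values: 1, 16 (2 points).
  x = 14: rhs = 4, matching y values: 2, 15 (2 points).
  x = 15: rhs = 6, matching y values: none (0 points).
  x = 16: rhs = 13, matching y values: 8, 9 (2 points).
Total affine count: 17.
Full point count |E(F_17)| = 17 + 1 = 18.
Hasse bound: |18 − (17+1)| = |0| = 0 ≤ 2√17 ≈ 8.2462 ✓.


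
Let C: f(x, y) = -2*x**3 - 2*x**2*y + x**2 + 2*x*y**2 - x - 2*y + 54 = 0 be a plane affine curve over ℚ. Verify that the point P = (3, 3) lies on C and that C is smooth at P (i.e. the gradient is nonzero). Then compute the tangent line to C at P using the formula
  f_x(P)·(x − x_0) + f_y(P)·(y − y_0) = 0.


Tangent line at P: -67*x + 16*y + 153 = 0.

Step 1: f(3, 3) = 0, so P lies on C.
Step 2: partial derivatives
  f_x(x, y) = -6*x**2 - 4*x*y + 2*x + 2*y**2 - 1, f_y(x, y) = -2*x**2 + 4*x*y - 2.
  f_x(P) = -67, f_y(P) = 16 (gradient nonzero, so P is smooth).
Step 3: tangent line at P: -67·(x − 3) + 16·(y − 3) = 0.
Expanding: -67*x + 16*y + 153 = 0.


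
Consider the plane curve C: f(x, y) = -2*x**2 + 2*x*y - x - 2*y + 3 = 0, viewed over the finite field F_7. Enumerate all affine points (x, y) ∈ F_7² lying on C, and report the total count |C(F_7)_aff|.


Affine F_7-points: {(0, 5), (1, 0), (1, 1), (1, 2), (1, 3), (1, 4), (1, 5), (1, 6), (2, 0), (3, 1), (4, 2), (5, 3), (6, 4)}; count = 13.

For each of the 49 pairs (x, y) ∈ F_7², evaluate f(x, y) mod 7. Record the zeros.
  x = 0: [0↦3, 1↦1, 2↦6, 3↦4, 4↦2, 5↦0, 6↦5]  zeros at y ∈ {5}
  x = 1: [0↦0, 1↦0, 2↦0, 3↦0, 4↦0, 5↦0, 6↦0]  zeros at y ∈ {0, 1, 2, 3, 4, 5, 6}
  x = 2: [0↦0, 1↦2, 2↦4, 3↦6, 4↦1, 5↦3, 6↦5]  zeros at y ∈ {0}
  x = 3: [0↦3, 1↦0, 2↦4, 3↦1, 4↦5, 5↦2, 6↦6]  zeros at y ∈ {1}
  x = 4: [0↦2, 1↦1, 2↦0, 3↦6, 4↦5, 5↦4, 6↦3]  zeros at y ∈ {2}
  x = 5: [0↦4, 1↦5, 2↦6, 3↦0, 4↦1, 5↦2, 6↦3]  zeros at y ∈ {3}
  x = 6: [0↦2, 1↦5, 2↦1, 3↦4, 4↦0, 5↦3, 6↦6]  zeros at y ∈ {4}
Collecting zeros: affine points = {(0, 5), (1, 0), (1, 1), (1, 2), (1, 3), (1, 4), (1, 5), (1, 6), (2, 0), (3, 1), (4, 2), (5, 3), (6, 4)}.
Total count |C(F_7)_aff| = 13.


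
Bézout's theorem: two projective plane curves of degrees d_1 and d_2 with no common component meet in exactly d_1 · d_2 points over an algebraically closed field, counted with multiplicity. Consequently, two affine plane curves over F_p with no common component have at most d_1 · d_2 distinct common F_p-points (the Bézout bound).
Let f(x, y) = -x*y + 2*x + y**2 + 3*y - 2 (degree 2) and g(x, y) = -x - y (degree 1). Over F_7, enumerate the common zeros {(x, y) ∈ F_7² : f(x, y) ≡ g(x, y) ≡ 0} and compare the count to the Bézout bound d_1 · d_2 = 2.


Common zeros: ∅; count = 0; Bézout bound = 2.

deg(f) = 2, deg(g) = 1, so Bézout bound = 2.
Scan x ∈ F_7. For each x, list the y ∈ F_7 with f(x, y) ≡ 0 and those with g(x, y) ≡ 0 (mod 7); the common zeros in that column are the intersection.
  x = 0: f ≡ 0 at y ∈ ∅; g ≡ 0 at y ∈ {0}; common: ∅.
  x = 1: f ≡ 0 at y ∈ {0, 5}; g ≡ 0 at y ∈ {6}; common: ∅.
  x = 2: f ≡ 0 at y ∈ {3}; g ≡ 0 at y ∈ {5}; common: ∅.
  x = 3: f ≡ 0 at y ∈ ∅; g ≡ 0 at y ∈ {4}; common: ∅.
  x = 4: f ≡ 0 at y ∈ ∅; g ≡ 0 at y ∈ {3}; common: ∅.
  x = 5: f ≡ 0 at y ∈ {1}; g ≡ 0 at y ∈ {2}; common: ∅.
  x = 6: f ≡ 0 at y ∈ {4, 6}; g ≡ 0 at y ∈ {1}; common: ∅.
Collecting: common zeros = ∅, so the count is 0.
Comparison with the Bézout bound: 0 ≤ 2 = deg(f)·deg(g), as expected for curves with no common component (the affine F_7-count falls short of the bound because intersections may lie at infinity, over extension fields, or carry multiplicity).


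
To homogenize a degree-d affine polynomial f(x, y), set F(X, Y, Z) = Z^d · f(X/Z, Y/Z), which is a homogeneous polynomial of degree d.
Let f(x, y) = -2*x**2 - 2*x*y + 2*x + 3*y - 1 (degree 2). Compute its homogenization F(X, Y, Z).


F(X, Y, Z) = -2*X**2 - 2*X*Y + 2*X*Z + 3*Y*Z - Z**2

deg(f) = 2.
Substitute x = X/Z, y = Y/Z into f, then multiply by Z^2.
  monomial -2·x^2·y^0 ↦ -2·X^2·Y^0·Z^0.
  monomial -2·x^1·y^1 ↦ -2·X^1·Y^1·Z^0.
  monomial 2·x^1·y^0 ↦ 2·X^1·Y^0·Z^1.
  monomial 3·x^0·y^1 ↦ 3·X^0·Y^1·Z^1.
  monomial -1·x^0·y^0 ↦ -1·X^0·Y^0·Z^2.
Collecting: F(X, Y, Z) = -2*X**2 - 2*X*Y + 2*X*Z + 3*Y*Z - Z**2.


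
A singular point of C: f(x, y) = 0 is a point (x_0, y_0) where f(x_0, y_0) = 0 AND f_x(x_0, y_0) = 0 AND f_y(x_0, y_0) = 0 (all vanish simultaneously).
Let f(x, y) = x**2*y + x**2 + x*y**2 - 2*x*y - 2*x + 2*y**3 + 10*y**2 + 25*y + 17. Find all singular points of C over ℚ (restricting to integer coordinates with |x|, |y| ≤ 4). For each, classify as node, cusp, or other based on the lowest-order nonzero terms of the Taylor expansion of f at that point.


Singular points: {(3, -2)}; classification: node.

Compute partial derivatives:
  f_x = 2*x*y + 2*x + y**2 - 2*y - 2.
  f_y = x**2 + 2*x*y - 2*x + 6*y**2 + 20*y + 25.
Scan x_0 ∈ {−4, ..., 4}. For each x_0, f_y(x_0, y) is a polynomial in y; find its integer roots y ∈ {−4, ..., 4}, then test f_x and f at those candidates.
  x = -4: f_y(-4, y) = 6*y**2 + 12*y + 49; no integer root y with |y| ≤ 4.
  x = -3: f_y(-3, y) = 6*y**2 + 14*y + 40; no integer root y with |y| ≤ 4.
  x = -2: f_y(-2, y) = 6*y**2 + 16*y + 33; no integer root y with |y| ≤ 4.
  x = -1: f_y(-1, y) = 6*y**2 + 18*y + 28; no integer root y with |y| ≤ 4.
  x = 0: f_y(0, y) = 6*y**2 + 20*y + 25; no integer root y with |y| ≤ 4.
  x = 1: f_y(1, y) = 6*y**2 + 22*y + 24; no integer root y with |y| ≤ 4.
  x = 2: f_y(2, y) = 6*y**2 + 24*y + 25; no integer root y with |y| ≤ 4.
  x = 3: f_y(3, y) = 6*y**2 + 26*y + 28; vanishes at y ∈ {-2}. (3, -2): f_x = 0, f = 0 — SINGULAR.
  x = 4: f_y(4, y) = 6*y**2 + 28*y + 33; no integer root y with |y| ≤ 4.
Only singular point on the grid: (3, -2).
Classify: substitute x = 3 + u, y = -2 + v and expand: f = u**2*v - u**2 + u*v**2 + 2*v**3 + v**2.
No constant or linear terms (consistent with a singular point). Quadratic part: -u**2 + v**2. Cubic part: u**2*v + u*v**2 + 2*v**3.
The quadratic part v**2 - u**2 = (v − u)(v + u) splits into two distinct linear factors, so there are two distinct tangent lines y − -2 = ±(x − 3) — this is a node (ordinary double point).
Classification: node.


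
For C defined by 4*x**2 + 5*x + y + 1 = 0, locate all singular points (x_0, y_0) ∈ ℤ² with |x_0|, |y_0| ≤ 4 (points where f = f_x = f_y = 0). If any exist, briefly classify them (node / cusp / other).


No singular points in the scanned grid; C is smooth there.

Compute partial derivatives:
  f_x = 8*x + 5.
  f_y = 1.
f_y = 1 is a nonzero constant, so f_y never vanishes: no point (x, y) can satisfy f = f_x = f_y = 0. In particular no (x, y) ∈ {−4, ..., 4}² is singular; the curve is smooth.


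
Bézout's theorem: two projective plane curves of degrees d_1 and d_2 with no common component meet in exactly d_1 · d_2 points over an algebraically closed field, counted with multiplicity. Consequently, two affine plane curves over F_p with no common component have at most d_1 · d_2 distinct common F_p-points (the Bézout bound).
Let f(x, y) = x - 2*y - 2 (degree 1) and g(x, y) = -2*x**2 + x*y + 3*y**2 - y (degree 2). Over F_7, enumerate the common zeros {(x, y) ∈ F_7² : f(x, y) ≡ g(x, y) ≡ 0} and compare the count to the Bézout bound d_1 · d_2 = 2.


Common zeros: ∅; count = 0; Bézout bound = 2.

deg(f) = 1, deg(g) = 2, so Bézout bound = 2.
Scan x ∈ F_7. For each x, list the y ∈ F_7 with f(x, y) ≡ 0 and those with g(x, y) ≡ 0 (mod 7); the common zeros in that column are the intersection.
  x = 0: f ≡ 0 at y ∈ {6}; g ≡ 0 at y ∈ {0, 5}; common: ∅.
  x = 1: f ≡ 0 at y ∈ {3}; g ≡ 0 at y ∈ ∅; common: ∅.
  x = 2: f ≡ 0 at y ∈ {0}; g ≡ 0 at y ∈ ∅; common: ∅.
  x = 3: f ≡ 0 at y ∈ {4}; g ≡ 0 at y ∈ ∅; common: ∅.
  x = 4: f ≡ 0 at y ∈ {1}; g ≡ 0 at y ∈ {2, 4}; common: ∅.
  x = 5: f ≡ 0 at y ∈ {5}; g ≡ 0 at y ∈ {4}; common: ∅.
  x = 6: f ≡ 0 at y ∈ {2}; g ≡ 0 at y ∈ {5}; common: ∅.
Collecting: common zeros = ∅, so the count is 0.
Comparison with the Bézout bound: 0 ≤ 2 = deg(f)·deg(g), as expected for curves with no common component (the affine F_7-count falls short of the bound because intersections may lie at infinity, over extension fields, or carry multiplicity).


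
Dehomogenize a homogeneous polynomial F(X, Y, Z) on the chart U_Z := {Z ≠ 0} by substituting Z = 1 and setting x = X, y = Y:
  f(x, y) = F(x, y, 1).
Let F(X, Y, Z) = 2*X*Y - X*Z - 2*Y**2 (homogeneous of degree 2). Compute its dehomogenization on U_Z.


f(x, y) = 2*x*y - x - 2*y**2

On U_Z we set Z = 1. Each monomial c·X^i·Y^j·Z^k in F becomes c·x^i·y^j·1^k = c·x^i·y^j.
Substituting Z = 1: F(X, Y, 1) = 2*x*y - x - 2*y**2.
Note: deg(f) ≤ deg(F) = 2; strict inequality happens when F is divisible by Z (lost terms).


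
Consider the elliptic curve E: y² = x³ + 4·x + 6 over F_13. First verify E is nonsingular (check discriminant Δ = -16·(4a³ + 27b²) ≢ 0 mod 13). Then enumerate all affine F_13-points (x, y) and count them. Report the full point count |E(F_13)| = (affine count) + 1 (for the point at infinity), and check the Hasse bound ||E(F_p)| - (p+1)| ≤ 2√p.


Affine points = {(2, 3), (2, 10), (6, 5), (6, 8), (7, 0), (8, 2), (8, 11), (9, 2), (9, 11), (11, 4), (11, 9), (12, 1), (12, 12)}; affine count = 13; |E(F_13)| = 14.

Discriminant check: Δ ∝ 4a³ + 27b² = 4·4³ + 27·6² = 4·64 + 27·36 ≡ 6 (mod 13). Nonzero ⇒ E is nonsingular.
For each x ∈ F_13, compute rhs = x³ + 4·x + 6 mod 13, then count y ∈ F_13 with y² ≡ rhs.
  x = 0: rhs = 6, matching y values: none (0 points).
  x = 1: rhs = 11, matching y values: none (0 points).
  x = 2: rhs = 9, matching y values: 3, 10 (2 points).
  x = 3: rhs = 6, matching y values: none (0 points).
  x = 4: rhs = 8, matching y values: none (0 points).
  x = 5: rhs = 8, matching y values: none (0 points).
  x = 6: rhs = 12, matching y values: 5, 8 (2 points).
  x = 7: rhs = 0, matching y values: 0 (1 points).
  x = 8: rhs = 4, matching y values: 2, 11 (2 points).
  x = 9: rhs = 4, matching y values: 2, 11 (2 points).
  x = 10: rhs = 6, matching y values: none (0 points).
  x = 11: rhs = 3, matching y values: 4, 9 (2 points).
  x = 12: rhs = 1, matching y values: 1, 12 (2 points).
Total affine count: 13.
Full point count |E(F_13)| = 13 + 1 = 14.
Hasse bound: |14 − (13+1)| = |0| = 0 ≤ 2√13 ≈ 7.2111 ✓.


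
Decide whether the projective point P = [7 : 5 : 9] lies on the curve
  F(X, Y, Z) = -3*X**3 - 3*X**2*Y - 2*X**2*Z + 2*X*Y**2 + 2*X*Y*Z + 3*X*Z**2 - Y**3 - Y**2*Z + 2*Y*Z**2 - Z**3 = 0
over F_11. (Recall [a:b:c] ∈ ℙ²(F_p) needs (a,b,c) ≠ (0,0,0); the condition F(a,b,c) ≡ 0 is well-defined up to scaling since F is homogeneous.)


F(7,5,9) ≡ 8 (mod 11); P is NOT on the curve.

Evaluate F(7, 5, 9) term-by-term (mod 11).
  -3*X**3 ↦ -3·343·1·1 = -1029
  -3*X**2*Y ↦ -3·49·5·1 = -735
  -2*X**2*Z ↦ -2·49·1·9 = -882
  2*X*Y**2 ↦ 2·7·25·1 = 350
  2*X*Y*Z ↦ 2·7·5·9 = 630
  3*X*Z**2 ↦ 3·7·1·81 = 1701
  -Y**3 ↦ -1·1·125·1 = -125
  -Y**2*Z ↦ -1·1·25·9 = -225
  2*Y*Z**2 ↦ 2·1·5·81 = 810
  -Z**3 ↦ -1·1·1·729 = -729
Sum: F(7, 5, 9) = (-1029) + (-735) + (-882) + (350) + (630) + (1701) + (-125) + (-225) + (810) + (-729) = -234.
Reducing mod 11: -234 ≡ 8 (mod 11).
Since F(a, b, c) ≡ 8 ≠ 0 (mod 11), P does NOT lie on the curve.


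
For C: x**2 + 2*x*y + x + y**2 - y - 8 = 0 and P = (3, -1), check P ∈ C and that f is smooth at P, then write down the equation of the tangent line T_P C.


Tangent line at P: 5*x + 3*y - 12 = 0.

Step 1: f(3, -1) = 0, so P lies on C.
Step 2: partial derivatives
  f_x(x, y) = 2*x + 2*y + 1, f_y(x, y) = 2*x + 2*y - 1.
  f_x(P) = 5, f_y(P) = 3 (gradient nonzero, so P is smooth).
Step 3: tangent line at P: 5·(x − 3) + 3·(y − -1) = 0.
Expanding: 5*x + 3*y - 12 = 0.


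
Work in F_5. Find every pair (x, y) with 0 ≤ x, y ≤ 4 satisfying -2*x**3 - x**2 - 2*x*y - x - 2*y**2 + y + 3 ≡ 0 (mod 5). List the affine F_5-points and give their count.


Affine F_5-points: {(0, 4), (3, 1), (3, 4), (4, 0), (4, 4)}; count = 5.

For each of the 25 pairs (x, y) ∈ F_5², evaluate f(x, y) mod 5. Record the zeros.
  x = 0: [0↦3, 1↦2, 2↦2, 3↦3, 4↦0]  zeros at y ∈ {4}
  x = 1: [0↦4, 1↦1, 2↦4, 3↦3, 4↦3]  zeros at y ∈ ∅
  x = 2: [0↦1, 1↦1, 2↦2, 3↦4, 4↦2]  zeros at y ∈ ∅
  x = 3: [0↦2, 1↦0, 2↦4, 3↦4, 4↦0]  zeros at y ∈ {1, 4}
  x = 4: [0↦0, 1↦1, 2↦3, 3↦1, 4↦0]  zeros at y ∈ {0, 4}
Collecting zeros: affine points = {(0, 4), (3, 1), (3, 4), (4, 0), (4, 4)}.
Total count |C(F_5)_aff| = 5.


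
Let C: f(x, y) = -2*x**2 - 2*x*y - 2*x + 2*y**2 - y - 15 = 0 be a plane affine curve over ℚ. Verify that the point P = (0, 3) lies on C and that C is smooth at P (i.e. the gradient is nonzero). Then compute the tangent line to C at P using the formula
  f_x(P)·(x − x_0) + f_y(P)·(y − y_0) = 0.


Tangent line at P: -8*x + 11*y - 33 = 0.

Step 1: f(0, 3) = 0, so P lies on C.
Step 2: partial derivatives
  f_x(x, y) = -4*x - 2*y - 2, f_y(x, y) = -2*x + 4*y - 1.
  f_x(P) = -8, f_y(P) = 11 (gradient nonzero, so P is smooth).
Step 3: tangent line at P: -8·(x − 0) + 11·(y − 3) = 0.
Expanding: -8*x + 11*y - 33 = 0.


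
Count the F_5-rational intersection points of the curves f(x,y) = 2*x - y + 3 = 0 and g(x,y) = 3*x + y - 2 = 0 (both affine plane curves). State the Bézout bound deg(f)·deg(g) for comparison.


Common zeros: ∅; count = 0; Bézout bound = 1.

deg(f) = 1, deg(g) = 1, so Bézout bound = 1.
Scan x ∈ F_5. For each x, list the y ∈ F_5 with f(x, y) ≡ 0 and those with g(x, y) ≡ 0 (mod 5); the common zeros in that column are the intersection.
  x = 0: f ≡ 0 at y ∈ {3}; g ≡ 0 at y ∈ {2}; common: ∅.
  x = 1: f ≡ 0 at y ∈ {0}; g ≡ 0 at y ∈ {4}; common: ∅.
  x = 2: f ≡ 0 at y ∈ {2}; g ≡ 0 at y ∈ {1}; common: ∅.
  x = 3: f ≡ 0 at y ∈ {4}; g ≡ 0 at y ∈ {3}; common: ∅.
  x = 4: f ≡ 0 at y ∈ {1}; g ≡ 0 at y ∈ {0}; common: ∅.
Collecting: common zeros = ∅, so the count is 0.
Comparison with the Bézout bound: 0 ≤ 1 = deg(f)·deg(g), as expected for curves with no common component (the affine F_5-count falls short of the bound because intersections may lie at infinity, over extension fields, or carry multiplicity).


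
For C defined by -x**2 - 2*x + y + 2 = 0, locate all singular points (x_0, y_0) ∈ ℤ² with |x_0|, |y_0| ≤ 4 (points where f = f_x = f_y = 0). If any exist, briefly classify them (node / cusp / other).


No singular points in the scanned grid; C is smooth there.

Compute partial derivatives:
  f_x = -2*x - 2.
  f_y = 1.
f_y = 1 is a nonzero constant, so f_y never vanishes: no point (x, y) can satisfy f = f_x = f_y = 0. In particular no (x, y) ∈ {−4, ..., 4}² is singular; the curve is smooth.


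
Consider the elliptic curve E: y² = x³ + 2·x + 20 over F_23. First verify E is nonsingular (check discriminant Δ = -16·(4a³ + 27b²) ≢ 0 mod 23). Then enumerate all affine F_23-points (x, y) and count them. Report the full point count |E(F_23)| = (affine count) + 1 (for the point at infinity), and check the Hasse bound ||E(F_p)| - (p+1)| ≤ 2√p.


Affine points = {(1, 0), (2, 3), (2, 20), (4, 0), (6, 8), (6, 15), (7, 3), (7, 20), (9, 10), (9, 13), (11, 4), (11, 19), (12, 1), (12, 22), (13, 9), (13, 14), (14, 3), (14, 20), (16, 10), (16, 13), (18, 0), (21, 10), (21, 13)}; affine count = 23; |E(F_23)| = 24.

Discriminant check: Δ ∝ 4a³ + 27b² = 4·2³ + 27·20² = 4·8 + 27·400 ≡ 22 (mod 23). Nonzero ⇒ E is nonsingular.
For each x ∈ F_23, compute rhs = x³ + 2·x + 20 mod 23, then count y ∈ F_23 with y² ≡ rhs.
  x = 0: rhs = 20, matching y values: none (0 points).
  x = 1: rhs = 0, matching y values: 0 (1 points).
  x = 2: rhs = 9, matching y values: 3, 20 (2 points).
  x = 3: rhs = 7, matching y values: none (0 points).
  x = 4: rhs = 0, matching y values: 0 (1 points).
  x = 5: rhs = 17, matching y values: none (0 points).
  x = 6: rhs = 18, matching y values: 8, 15 (2 points).
  x = 7: rhs = 9, matching y values: 3, 20 (2 points).
  x = 8: rhs = 19, matching y values: none (0 points).
  x = 9: rhs = 8, matching y values: 10, 13 (2 points).
  x = 10: rhs = 5, matching y values: none (0 points).
  x = 11: rhs = 16, matching y values: 4, 19 (2 points).
  x = 12: rhs = 1, matching y values: 1, 22 (2 points).
  x = 13: rhs = 12, matching y values: 9, 14 (2 points).
  x = 14: rhs = 9, matching y values: 3, 20 (2 points).
  x = 15: rhs = 21, matching y values: none (0 points).
  x = 16: rhs = 8, matching y values: 10, 13 (2 points).
  x = 17: rhs = 22, matching y values: none (0 points).
  x = 18: rhs = 0, matching y values: 0 (1 points).
  x = 19: rhs = 17, matching y values: none (0 points).
  x = 20: rhs = 10, matching y values: none (0 points).
  x = 21: rhs = 8, matching y values: 10, 13 (2 points).
  x = 22: rhs = 17, matching y values: none (0 points).
Total affine count: 23.
Full point count |E(F_23)| = 23 + 1 = 24.
Hasse bound: |24 − (23+1)| = |0| = 0 ≤ 2√23 ≈ 9.5917 ✓.


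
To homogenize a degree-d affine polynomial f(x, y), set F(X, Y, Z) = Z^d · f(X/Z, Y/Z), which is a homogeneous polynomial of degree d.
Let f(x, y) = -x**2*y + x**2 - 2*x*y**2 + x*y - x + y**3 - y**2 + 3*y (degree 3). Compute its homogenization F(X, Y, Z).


F(X, Y, Z) = -X**2*Y + X**2*Z - 2*X*Y**2 + X*Y*Z - X*Z**2 + Y**3 - Y**2*Z + 3*Y*Z**2

deg(f) = 3.
Substitute x = X/Z, y = Y/Z into f, then multiply by Z^3.
  monomial -1·x^2·y^1 ↦ -1·X^2·Y^1·Z^0.
  monomial 1·x^2·y^0 ↦ 1·X^2·Y^0·Z^1.
  monomial -2·x^1·y^2 ↦ -2·X^1·Y^2·Z^0.
  monomial 1·x^1·y^1 ↦ 1·X^1·Y^1·Z^1.
  monomial -1·x^1·y^0 ↦ -1·X^1·Y^0·Z^2.
  monomial 1·x^0·y^3 ↦ 1·X^0·Y^3·Z^0.
  monomial -1·x^0·y^2 ↦ -1·X^0·Y^2·Z^1.
  monomial 3·x^0·y^1 ↦ 3·X^0·Y^1·Z^2.
Collecting: F(X, Y, Z) = -X**2*Y + X**2*Z - 2*X*Y**2 + X*Y*Z - X*Z**2 + Y**3 - Y**2*Z + 3*Y*Z**2.


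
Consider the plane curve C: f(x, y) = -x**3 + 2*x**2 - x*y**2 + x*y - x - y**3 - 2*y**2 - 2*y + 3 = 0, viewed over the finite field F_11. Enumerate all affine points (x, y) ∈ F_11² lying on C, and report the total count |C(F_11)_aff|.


Affine F_11-points: {(0, 6), (4, 0), (4, 8), (5, 0), (6, 6), (7, 6), (10, 2)}; count = 7.

For each of the 121 pairs (x, y) ∈ F_11², evaluate f(x, y) mod 11. Record the zeros.
  x = 0: [0↦3, 1↦9, 2↦5, 3↦7, 4↦9, 5↦5, 6↦0, 7↦10, 8↦7, 9↦7, 10↦4]  zeros at y ∈ {6}
  x = 1: [0↦3, 1↦9, 2↦3, 3↦1, 4↦8, 5↦7, 6↦3, 7↦1, 8↦6, 9↦1, 10↦2]  zeros at y ∈ ∅
  x = 2: [0↦1, 1↦7, 2↦10, 3↦4, 4↦5, 5↦7, 6↦4, 7↦1, 8↦3, 9↦4, 10↦9]  zeros at y ∈ ∅
  x = 3: [0↦2, 1↦8, 2↦9, 3↦10, 4↦5, 5↦10, 6↦8, 7↦4, 8↦3, 9↦10, 10↦8]  zeros at y ∈ ∅
  x = 4: [0↦0, 1↦6, 2↦5, 3↦2, 4↦2, 5↦10, 6↦9, 7↦4, 8↦0, 9↦2, 10↦4]  zeros at y ∈ {0, 8}
  x = 5: [0↦0, 1↦6, 2↦3, 3↦7, 4↦1, 5↦1, 6↦1, 7↦6, 8↦10, 9↦7, 10↦2]  zeros at y ∈ {0}
  x = 6: [0↦7, 1↦2, 2↦8, 3↦8, 4↦7, 5↦10, 6↦0, 7↦4, 8↦5, 9↦8, 10↦7]  zeros at y ∈ {6}
  x = 7: [0↦4, 1↦10, 2↦3, 3↦10, 4↦3, 5↦9, 6↦0, 7↦3, 8↦1, 9↦10, 10↦2]  zeros at y ∈ {6}
  x = 8: [0↦7, 1↦2, 2↦4, 3↦7, 4↦5, 5↦3, 6↦6, 7↦8, 8↦3, 9↦7, 10↦3]  zeros at y ∈ ∅
  x = 9: [0↦10, 1↦5, 2↦5, 3↦4, 4↦7, 5↦8, 6↦1, 7↦2, 8↦5, 9↦4, 10↦4]  zeros at y ∈ ∅
  x = 10: [0↦7, 1↦2, 2↦0, 3↦6, 4↦3, 5↦7, 6↦1, 7↦1, 8↦1, 9↦6, 10↦10]  zeros at y ∈ {2}
Collecting zeros: affine points = {(0, 6), (4, 0), (4, 8), (5, 0), (6, 6), (7, 6), (10, 2)}.
Total count |C(F_11)_aff| = 7.


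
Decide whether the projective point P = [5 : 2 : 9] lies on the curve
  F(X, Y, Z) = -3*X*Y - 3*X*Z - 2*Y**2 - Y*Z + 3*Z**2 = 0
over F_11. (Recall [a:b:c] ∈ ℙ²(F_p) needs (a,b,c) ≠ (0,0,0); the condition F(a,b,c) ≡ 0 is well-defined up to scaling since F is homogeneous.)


F(5,2,9) ≡ 8 (mod 11); P is NOT on the curve.

Evaluate F(5, 2, 9) term-by-term (mod 11).
  -3*X*Y ↦ -3·5·2·1 = -30
  -3*X*Z ↦ -3·5·1·9 = -135
  -2*Y**2 ↦ -2·1·4·1 = -8
  -Y*Z ↦ -1·1·2·9 = -18
  3*Z**2 ↦ 3·1·1·81 = 243
Sum: F(5, 2, 9) = (-30) + (-135) + (-8) + (-18) + (243) = 52.
Reducing mod 11: 52 ≡ 8 (mod 11).
Since F(a, b, c) ≡ 8 ≠ 0 (mod 11), P does NOT lie on the curve.


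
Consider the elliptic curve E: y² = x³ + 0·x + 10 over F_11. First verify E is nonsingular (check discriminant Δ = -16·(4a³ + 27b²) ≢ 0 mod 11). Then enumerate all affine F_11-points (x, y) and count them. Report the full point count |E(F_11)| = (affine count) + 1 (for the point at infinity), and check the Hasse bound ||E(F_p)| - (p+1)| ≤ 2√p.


Affine points = {(1, 0), (3, 2), (3, 9), (5, 5), (5, 6), (7, 1), (7, 10), (8, 4), (8, 7), (10, 3), (10, 8)}; affine count = 11; |E(F_11)| = 12.

Discriminant check: Δ ∝ 4a³ + 27b² = 4·0³ + 27·10² = 4·0 + 27·100 ≡ 5 (mod 11). Nonzero ⇒ E is nonsingular.
For each x ∈ F_11, compute rhs = x³ + 0·x + 10 mod 11, then count y ∈ F_11 with y² ≡ rhs.
  x = 0: rhs = 10, matching y values: none (0 points).
  x = 1: rhs = 0, matching y values: 0 (1 points).
  x = 2: rhs = 7, matching y values: none (0 points).
  x = 3: rhs = 4, matching y values: 2, 9 (2 points).
  x = 4: rhs = 8, matching y values: none (0 points).
  x = 5: rhs = 3, matching y values: 5, 6 (2 points).
  x = 6: rhs = 6, matching y values: none (0 points).
  x = 7: rhs = 1, matching y values: 1, 10 (2 points).
  x = 8: rhs = 5, matching y values: 4, 7 (2 points).
  x = 9: rhs = 2, matching y values: none (0 points).
  x = 10: rhs = 9, matching y values: 3, 8 (2 points).
Total affine count: 11.
Full point count |E(F_11)| = 11 + 1 = 12.
Hasse bound: |12 − (11+1)| = |0| = 0 ≤ 2√11 ≈ 6.6332 ✓.


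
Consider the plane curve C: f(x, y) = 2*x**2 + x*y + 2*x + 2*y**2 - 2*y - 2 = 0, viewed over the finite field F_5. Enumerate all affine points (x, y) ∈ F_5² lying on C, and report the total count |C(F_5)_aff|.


Affine F_5-points: {(0, 3), (1, 4), (2, 0), (3, 1), (4, 2)}; count = 5.

For each of the 25 pairs (x, y) ∈ F_5², evaluate f(x, y) mod 5. Record the zeros.
  x = 0: [0↦3, 1↦3, 2↦2, 3↦0, 4↦2]  zeros at y ∈ {3}
  x = 1: [0↦2, 1↦3, 2↦3, 3↦2, 4↦0]  zeros at y ∈ {4}
  x = 2: [0↦0, 1↦2, 2↦3, 3↦3, 4↦2]  zeros at y ∈ {0}
  x = 3: [0↦2, 1↦0, 2↦2, 3↦3, 4↦3]  zeros at y ∈ {1}
  x = 4: [0↦3, 1↦2, 2↦0, 3↦2, 4↦3]  zeros at y ∈ {2}
Collecting zeros: affine points = {(0, 3), (1, 4), (2, 0), (3, 1), (4, 2)}.
Total count |C(F_5)_aff| = 5.


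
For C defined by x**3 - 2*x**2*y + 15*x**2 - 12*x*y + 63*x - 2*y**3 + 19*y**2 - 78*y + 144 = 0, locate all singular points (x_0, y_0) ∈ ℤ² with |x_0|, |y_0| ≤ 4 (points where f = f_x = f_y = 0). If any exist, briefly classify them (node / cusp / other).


Singular points: {(-3, 3)}; classification: cusp.

Compute partial derivatives:
  f_x = 3*x**2 - 4*x*y + 30*x - 12*y + 63.
  f_y = -2*x**2 - 12*x - 6*y**2 + 38*y - 78.
Scan x_0 ∈ {−4, ..., 4}. For each x_0, f_y(x_0, y) is a polynomial in y; find its integer roots y ∈ {−4, ..., 4}, then test f_x and f at those candidates.
  x = -4: f_y(-4, y) = -6*y**2 + 38*y - 62; no integer root y with |y| ≤ 4.
  x = -3: f_y(-3, y) = -6*y**2 + 38*y - 60; vanishes at y ∈ {3}. (-3, 3): f_x = 0, f = 0 — SINGULAR.
  x = -2: f_y(-2, y) = -6*y**2 + 38*y - 62; no integer root y with |y| ≤ 4.
  x = -1: f_y(-1, y) = -6*y**2 + 38*y - 68; no integer root y with |y| ≤ 4.
  x = 0: f_y(0, y) = -6*y**2 + 38*y - 78; no integer root y with |y| ≤ 4.
  x = 1: f_y(1, y) = -6*y**2 + 38*y - 92; no integer root y with |y| ≤ 4.
  x = 2: f_y(2, y) = -6*y**2 + 38*y - 110; no integer root y with |y| ≤ 4.
  x = 3: f_y(3, y) = -6*y**2 + 38*y - 132; no integer root y with |y| ≤ 4.
  x = 4: f_y(4, y) = -6*y**2 + 38*y - 158; no integer root y with |y| ≤ 4.
Only singular point on the grid: (-3, 3).
Classify: substitute x = -3 + u, y = 3 + v and expand: f = u**3 - 2*u**2*v - 2*v**3 + v**2.
No constant or linear terms (consistent with a singular point). Quadratic part: v**2. Cubic part: u**3 - 2*u**2*v - 2*v**3.
The quadratic part v**2 is a perfect square, so there is a single (double) tangent line v = 0, i.e. y = 3. Restricting the cubic part to that line (v = 0) leaves u**3 ≠ 0, so f is not divisible by v and the branch is v² ≈ -u**3 to lowest order — this is a cusp.
Classification: cusp.


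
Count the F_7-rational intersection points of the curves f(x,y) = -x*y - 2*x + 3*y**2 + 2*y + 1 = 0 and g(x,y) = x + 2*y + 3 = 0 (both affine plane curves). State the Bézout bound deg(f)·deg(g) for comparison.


Common zeros: {(2, 1), (4, 0)}; count = 2; Bézout bound = 2.

deg(f) = 2, deg(g) = 1, so Bézout bound = 2.
Scan x ∈ F_7. For each x, list the y ∈ F_7 with f(x, y) ≡ 0 and those with g(x, y) ≡ 0 (mod 7); the common zeros in that column are the intersection.
  x = 0: f ≡ 0 at y ∈ ∅; g ≡ 0 at y ∈ {2}; common: ∅.
  x = 1: f ≡ 0 at y ∈ ∅; g ≡ 0 at y ∈ {5}; common: ∅.
  x = 2: f ≡ 0 at y ∈ {1, 6}; g ≡ 0 at y ∈ {1}; common: {1}.
  x = 3: f ≡ 0 at y ∈ ∅; g ≡ 0 at y ∈ {4}; common: ∅.
  x = 4: f ≡ 0 at y ∈ {0, 3}; g ≡ 0 at y ∈ {0}; common: {0}.
  x = 5: f ≡ 0 at y ∈ ∅; g ≡ 0 at y ∈ {3}; common: ∅.
  x = 6: f ≡ 0 at y ∈ {2, 4}; g ≡ 0 at y ∈ {6}; common: ∅.
Collecting: common zeros = {(2, 1), (4, 0)}, so the count is 2.
Comparison with the Bézout bound: 2 ≤ 2 = deg(f)·deg(g), as expected for curves with no common component (the bound is attained).
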